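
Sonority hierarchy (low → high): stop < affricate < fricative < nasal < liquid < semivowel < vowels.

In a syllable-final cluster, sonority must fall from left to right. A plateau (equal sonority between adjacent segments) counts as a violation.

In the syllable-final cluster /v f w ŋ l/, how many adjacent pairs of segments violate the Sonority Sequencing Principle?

3

/v/: fricative = 3.
/f/: fricative = 3.
/w/: semivowel = 6.
/ŋ/: nasal = 4.
/l/: liquid = 5.
/v/→/f/: 3→3 (plateau) — violation.
/f/→/w/: 3→6 (does not fall) — violation.
/w/→/ŋ/: 6→4 (falls) — ok.
/ŋ/→/l/: 4→5 (does not fall) — violation.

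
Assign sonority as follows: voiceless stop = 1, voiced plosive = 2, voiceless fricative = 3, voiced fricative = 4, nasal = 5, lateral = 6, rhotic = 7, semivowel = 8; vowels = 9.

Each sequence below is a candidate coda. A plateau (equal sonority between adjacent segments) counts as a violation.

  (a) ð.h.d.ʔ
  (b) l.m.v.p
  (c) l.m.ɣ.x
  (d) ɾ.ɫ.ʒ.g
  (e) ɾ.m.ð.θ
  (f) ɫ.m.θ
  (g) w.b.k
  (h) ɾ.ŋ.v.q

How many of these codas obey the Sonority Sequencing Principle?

8

(a) 4-3-2-1 → obeys
(b) 6-5-4-1 → obeys
(c) 6-5-4-3 → obeys
(d) 7-6-4-2 → obeys
(e) 7-5-4-3 → obeys
(f) 6-5-3 → obeys
(g) 8-2-1 → obeys
(h) 7-5-4-1 → obeys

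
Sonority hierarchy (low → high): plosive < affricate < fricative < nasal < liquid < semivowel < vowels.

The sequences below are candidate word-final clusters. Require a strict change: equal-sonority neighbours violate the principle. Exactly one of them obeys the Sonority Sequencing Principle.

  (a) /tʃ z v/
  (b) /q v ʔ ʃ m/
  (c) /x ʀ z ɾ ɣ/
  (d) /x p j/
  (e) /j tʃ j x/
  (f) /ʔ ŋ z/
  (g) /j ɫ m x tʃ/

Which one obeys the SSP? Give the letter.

g

(a) /tʃ z v/: profile 2-3-3 — violates.
(b) /q v ʔ ʃ m/: profile 1-3-1-3-4 — violates.
(c) /x ʀ z ɾ ɣ/: profile 3-5-3-5-3 — violates.
(d) /x p j/: profile 3-1-6 — violates.
(e) /j tʃ j x/: profile 6-2-6-3 — violates.
(f) /ʔ ŋ z/: profile 1-4-3 — violates.
(g) /j ɫ m x tʃ/: profile 6-5-4-3-2 — obeys.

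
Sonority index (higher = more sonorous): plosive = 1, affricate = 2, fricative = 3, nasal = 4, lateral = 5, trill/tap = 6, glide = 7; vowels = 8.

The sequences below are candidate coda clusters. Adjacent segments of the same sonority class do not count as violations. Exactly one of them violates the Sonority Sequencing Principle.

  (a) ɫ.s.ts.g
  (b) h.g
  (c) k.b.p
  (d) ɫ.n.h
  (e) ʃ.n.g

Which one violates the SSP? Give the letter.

(a) sonority 5-3-2-1: well-formed.
(b) sonority 3-1: well-formed.
(c) sonority 1-1-1: well-formed.
(d) sonority 5-4-3: well-formed.
(e) sonority 3-4-1: ill-formed.

e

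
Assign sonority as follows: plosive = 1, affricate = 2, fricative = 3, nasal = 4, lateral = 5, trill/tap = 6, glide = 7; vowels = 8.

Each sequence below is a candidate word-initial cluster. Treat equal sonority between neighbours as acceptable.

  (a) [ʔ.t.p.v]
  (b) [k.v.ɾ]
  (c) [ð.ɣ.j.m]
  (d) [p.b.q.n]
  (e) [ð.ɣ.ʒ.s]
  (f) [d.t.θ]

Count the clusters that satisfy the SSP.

(a) 1-1-1-3 → obeys
(b) 1-3-6 → obeys
(c) 3-3-7-4 → violates
(d) 1-1-1-4 → obeys
(e) 3-3-3-3 → obeys
(f) 1-1-3 → obeys

5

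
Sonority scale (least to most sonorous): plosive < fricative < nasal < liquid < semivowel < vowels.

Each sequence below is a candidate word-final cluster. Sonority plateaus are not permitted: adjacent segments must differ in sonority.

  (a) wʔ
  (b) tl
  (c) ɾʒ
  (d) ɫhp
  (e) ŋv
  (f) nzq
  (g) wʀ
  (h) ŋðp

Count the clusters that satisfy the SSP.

(a) sonority 5-1: well-formed.
(b) sonority 1-4: ill-formed.
(c) sonority 4-2: well-formed.
(d) sonority 4-2-1: well-formed.
(e) sonority 3-2: well-formed.
(f) sonority 3-2-1: well-formed.
(g) sonority 5-4: well-formed.
(h) sonority 3-2-1: well-formed.

7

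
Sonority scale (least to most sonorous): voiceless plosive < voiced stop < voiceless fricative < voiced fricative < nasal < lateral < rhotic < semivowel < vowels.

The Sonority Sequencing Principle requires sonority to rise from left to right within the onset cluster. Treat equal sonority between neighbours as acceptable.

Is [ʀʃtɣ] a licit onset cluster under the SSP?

/ʀ/: rhotic = 7.
/ʃ/: voiceless fricative = 3.
/t/: voiceless plosive = 1.
/ɣ/: voiced fricative = 4.
The profile is 7-3-1-4. Between /ʀ/ (7) and /ʃ/ (3) sonority does not rise, so the cluster violates the SSP.

no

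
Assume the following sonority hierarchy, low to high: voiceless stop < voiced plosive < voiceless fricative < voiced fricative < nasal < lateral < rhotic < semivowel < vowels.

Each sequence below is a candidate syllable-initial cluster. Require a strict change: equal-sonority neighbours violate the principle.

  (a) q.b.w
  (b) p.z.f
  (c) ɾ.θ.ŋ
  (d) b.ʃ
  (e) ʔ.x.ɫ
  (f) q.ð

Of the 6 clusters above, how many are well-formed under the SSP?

4

(a) 1-2-8 → obeys
(b) 1-4-3 → violates
(c) 7-3-5 → violates
(d) 2-3 → obeys
(e) 1-3-6 → obeys
(f) 1-4 → obeys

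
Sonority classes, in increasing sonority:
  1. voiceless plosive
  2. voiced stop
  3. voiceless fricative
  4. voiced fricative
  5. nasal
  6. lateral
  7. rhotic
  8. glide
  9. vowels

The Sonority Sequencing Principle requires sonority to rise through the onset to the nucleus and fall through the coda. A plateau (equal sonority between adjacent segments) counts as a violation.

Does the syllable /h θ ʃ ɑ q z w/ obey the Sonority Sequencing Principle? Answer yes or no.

Onset: /h/ is a voiceless fricative (sonority 3), /θ/ is a voiceless fricative (sonority 3), /ʃ/ is a voiceless fricative (sonority 3); then the nucleus /ɑ/ (sonority 9).
Onset profile 3-3-3-9 — does not strictly rise throughout.
Coda: /q/ is a voiceless plosive (sonority 1), /z/ is a voiced fricative (sonority 4), /w/ is a glide (sonority 8).
Coda profile 9-1-4-8 — does not strictly fall throughout.

no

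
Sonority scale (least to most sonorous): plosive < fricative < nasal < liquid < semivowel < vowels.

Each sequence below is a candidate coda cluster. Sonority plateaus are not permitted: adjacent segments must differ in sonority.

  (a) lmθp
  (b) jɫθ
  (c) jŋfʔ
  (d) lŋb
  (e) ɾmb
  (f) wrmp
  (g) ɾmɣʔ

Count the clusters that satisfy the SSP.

7

(a) lmθp: profile 4-3-2-1 — obeys.
(b) jɫθ: profile 5-4-2 — obeys.
(c) jŋfʔ: profile 5-3-2-1 — obeys.
(d) lŋb: profile 4-3-1 — obeys.
(e) ɾmb: profile 4-3-1 — obeys.
(f) wrmp: profile 5-4-3-1 — obeys.
(g) ɾmɣʔ: profile 4-3-2-1 — obeys.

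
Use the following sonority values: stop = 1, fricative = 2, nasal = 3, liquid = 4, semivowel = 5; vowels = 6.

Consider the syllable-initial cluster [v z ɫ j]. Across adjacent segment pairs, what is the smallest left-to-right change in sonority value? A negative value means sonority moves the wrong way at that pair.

/v/ — fricative, sonority 2.
/z/ — fricative, sonority 2.
/ɫ/ — liquid, sonority 4.
/j/ — semivowel, sonority 5.
/v/→/z/: change +0.
/z/→/ɫ/: change +2.
/ɫ/→/j/: change +1.
Minimum = 0.

0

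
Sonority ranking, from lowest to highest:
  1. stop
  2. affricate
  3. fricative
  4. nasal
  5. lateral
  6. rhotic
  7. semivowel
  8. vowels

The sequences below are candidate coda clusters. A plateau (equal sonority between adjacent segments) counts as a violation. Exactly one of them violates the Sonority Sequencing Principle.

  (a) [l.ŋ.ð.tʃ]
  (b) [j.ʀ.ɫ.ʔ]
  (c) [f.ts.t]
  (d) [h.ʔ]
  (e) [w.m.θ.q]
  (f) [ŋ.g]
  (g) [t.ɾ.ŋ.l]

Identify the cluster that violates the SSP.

g

(a) 5-4-3-2 → obeys
(b) 7-6-5-1 → obeys
(c) 3-2-1 → obeys
(d) 3-1 → obeys
(e) 7-4-3-1 → obeys
(f) 4-1 → obeys
(g) 1-6-4-5 → violates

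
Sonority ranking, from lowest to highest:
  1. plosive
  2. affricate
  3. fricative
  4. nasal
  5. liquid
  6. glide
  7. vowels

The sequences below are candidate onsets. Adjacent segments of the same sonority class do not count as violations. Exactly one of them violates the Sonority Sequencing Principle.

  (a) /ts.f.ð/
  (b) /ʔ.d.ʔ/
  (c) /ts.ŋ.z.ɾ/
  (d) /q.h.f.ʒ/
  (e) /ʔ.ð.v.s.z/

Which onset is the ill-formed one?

c

(a) /ts.f.ð/: profile 2-3-3 — obeys.
(b) /ʔ.d.ʔ/: profile 1-1-1 — obeys.
(c) /ts.ŋ.z.ɾ/: profile 2-4-3-5 — violates.
(d) /q.h.f.ʒ/: profile 1-3-3-3 — obeys.
(e) /ʔ.ð.v.s.z/: profile 1-3-3-3-3 — obeys.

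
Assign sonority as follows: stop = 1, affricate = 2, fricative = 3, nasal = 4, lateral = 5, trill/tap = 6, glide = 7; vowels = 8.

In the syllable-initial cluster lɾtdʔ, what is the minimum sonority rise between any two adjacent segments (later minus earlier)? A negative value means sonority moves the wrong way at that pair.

-5

/l/: lateral = 5.
/ɾ/: trill/tap = 6.
/t/: stop = 1.
/d/: stop = 1.
/ʔ/: stop = 1.
/l/→/ɾ/: change +1.
/ɾ/→/t/: change -5.
/t/→/d/: change +0.
/d/→/ʔ/: change +0.
Minimum = -5.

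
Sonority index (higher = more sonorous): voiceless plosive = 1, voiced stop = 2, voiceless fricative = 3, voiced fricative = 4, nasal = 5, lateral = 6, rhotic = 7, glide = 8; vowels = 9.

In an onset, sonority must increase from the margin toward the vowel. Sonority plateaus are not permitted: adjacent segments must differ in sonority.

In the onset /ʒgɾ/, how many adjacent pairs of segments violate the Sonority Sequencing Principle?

1

/ʒ/ is a voiced fricative (sonority 4).
/g/ is a voiced stop (sonority 2).
/ɾ/ is a rhotic (sonority 7).
/ʒ/→/g/: 4→2 (does not rise) — violation.
/g/→/ɾ/: 2→7 (rises) — ok.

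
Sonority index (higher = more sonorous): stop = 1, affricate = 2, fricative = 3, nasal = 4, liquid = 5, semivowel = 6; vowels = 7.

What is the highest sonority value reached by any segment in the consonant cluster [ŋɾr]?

5

/ŋ/: nasal = 4.
/ɾ/: liquid = 5.
/r/: liquid = 5.
The maximum is 5.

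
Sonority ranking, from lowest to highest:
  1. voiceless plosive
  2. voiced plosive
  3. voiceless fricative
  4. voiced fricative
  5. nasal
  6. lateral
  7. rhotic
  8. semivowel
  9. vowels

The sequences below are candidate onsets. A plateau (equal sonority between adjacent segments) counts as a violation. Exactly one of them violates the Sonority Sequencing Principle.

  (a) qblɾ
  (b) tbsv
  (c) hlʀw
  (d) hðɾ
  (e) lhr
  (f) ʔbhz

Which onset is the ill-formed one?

(a) qblɾ: profile 1-2-6-7 — obeys.
(b) tbsv: profile 1-2-3-4 — obeys.
(c) hlʀw: profile 3-6-7-8 — obeys.
(d) hðɾ: profile 3-4-7 — obeys.
(e) lhr: profile 6-3-7 — violates.
(f) ʔbhz: profile 1-2-3-4 — obeys.

e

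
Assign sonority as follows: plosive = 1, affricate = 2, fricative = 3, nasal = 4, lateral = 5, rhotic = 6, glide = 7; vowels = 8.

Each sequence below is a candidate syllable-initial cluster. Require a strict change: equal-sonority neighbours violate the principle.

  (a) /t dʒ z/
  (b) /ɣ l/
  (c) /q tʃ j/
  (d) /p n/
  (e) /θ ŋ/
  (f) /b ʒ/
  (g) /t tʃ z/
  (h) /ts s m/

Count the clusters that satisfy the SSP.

(a) 1-2-3 → obeys
(b) 3-5 → obeys
(c) 1-2-7 → obeys
(d) 1-4 → obeys
(e) 3-4 → obeys
(f) 1-3 → obeys
(g) 1-2-3 → obeys
(h) 2-3-4 → obeys

8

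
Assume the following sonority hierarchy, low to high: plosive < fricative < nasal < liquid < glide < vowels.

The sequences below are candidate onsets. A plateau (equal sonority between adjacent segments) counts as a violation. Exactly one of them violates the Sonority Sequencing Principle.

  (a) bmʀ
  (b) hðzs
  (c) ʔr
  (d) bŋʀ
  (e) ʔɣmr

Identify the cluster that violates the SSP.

(a) bmʀ: profile 1-3-4 — obeys.
(b) hðzs: profile 2-2-2-2 — violates.
(c) ʔr: profile 1-4 — obeys.
(d) bŋʀ: profile 1-3-4 — obeys.
(e) ʔɣmr: profile 1-2-3-4 — obeys.

b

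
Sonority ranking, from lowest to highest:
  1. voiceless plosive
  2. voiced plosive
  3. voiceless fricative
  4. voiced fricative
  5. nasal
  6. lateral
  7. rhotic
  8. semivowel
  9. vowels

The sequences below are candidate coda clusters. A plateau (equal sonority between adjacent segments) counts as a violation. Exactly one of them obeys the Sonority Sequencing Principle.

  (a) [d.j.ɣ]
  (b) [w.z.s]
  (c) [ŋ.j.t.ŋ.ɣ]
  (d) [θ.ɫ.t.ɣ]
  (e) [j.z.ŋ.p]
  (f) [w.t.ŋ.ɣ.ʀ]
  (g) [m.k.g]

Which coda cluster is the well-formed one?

(a) 2-8-4 → violates
(b) 8-4-3 → obeys
(c) 5-8-1-5-4 → violates
(d) 3-6-1-4 → violates
(e) 8-4-5-1 → violates
(f) 8-1-5-4-7 → violates
(g) 5-1-2 → violates

b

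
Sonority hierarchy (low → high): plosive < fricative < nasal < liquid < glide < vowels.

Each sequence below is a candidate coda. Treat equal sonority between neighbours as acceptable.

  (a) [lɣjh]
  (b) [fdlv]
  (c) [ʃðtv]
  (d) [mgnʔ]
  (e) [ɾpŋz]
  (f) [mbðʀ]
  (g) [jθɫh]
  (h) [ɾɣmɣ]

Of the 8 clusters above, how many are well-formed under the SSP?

(a) [lɣjh]: profile 4-2-5-2 — violates.
(b) [fdlv]: profile 2-1-4-2 — violates.
(c) [ʃðtv]: profile 2-2-1-2 — violates.
(d) [mgnʔ]: profile 3-1-3-1 — violates.
(e) [ɾpŋz]: profile 4-1-3-2 — violates.
(f) [mbðʀ]: profile 3-1-2-4 — violates.
(g) [jθɫh]: profile 5-2-4-2 — violates.
(h) [ɾɣmɣ]: profile 4-2-3-2 — violates.

0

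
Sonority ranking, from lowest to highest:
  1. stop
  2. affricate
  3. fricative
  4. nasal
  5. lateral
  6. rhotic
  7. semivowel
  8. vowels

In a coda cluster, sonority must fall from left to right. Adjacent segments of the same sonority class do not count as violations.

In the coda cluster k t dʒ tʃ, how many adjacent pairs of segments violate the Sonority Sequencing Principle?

1

/k/ — stop, sonority 1.
/t/ — stop, sonority 1.
/dʒ/ — affricate, sonority 2.
/tʃ/ — affricate, sonority 2.
/k/→/t/: 1→1 (plateau, allowed) — ok.
/t/→/dʒ/: 1→2 (does not fall) — violation.
/dʒ/→/tʃ/: 2→2 (plateau, allowed) — ok.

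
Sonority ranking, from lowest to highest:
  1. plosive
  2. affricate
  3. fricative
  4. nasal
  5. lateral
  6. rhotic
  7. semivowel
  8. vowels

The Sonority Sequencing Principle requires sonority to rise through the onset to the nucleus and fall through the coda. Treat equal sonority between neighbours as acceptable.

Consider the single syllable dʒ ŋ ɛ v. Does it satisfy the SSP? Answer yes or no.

Onset: /dʒ/ is an affricate (sonority 2), /ŋ/ is a nasal (sonority 4); then the nucleus /ɛ/ (sonority 8).
Onset profile 2-4-8 — rises to the nucleus.
Coda: /v/ is a fricative (sonority 3).
Coda profile 8-3 — falls from the nucleus.

yes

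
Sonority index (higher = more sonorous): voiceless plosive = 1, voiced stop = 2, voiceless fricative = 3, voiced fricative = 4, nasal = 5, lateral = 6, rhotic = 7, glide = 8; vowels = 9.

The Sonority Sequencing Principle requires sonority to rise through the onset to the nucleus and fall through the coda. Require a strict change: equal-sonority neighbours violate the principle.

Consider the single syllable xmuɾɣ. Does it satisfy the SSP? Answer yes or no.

yes

Onset: /x/ is a voiceless fricative (sonority 3), /m/ is a nasal (sonority 5); then the nucleus /u/ (sonority 9).
Onset profile 3-5-9 — rises to the nucleus.
Coda: /ɾ/ is a rhotic (sonority 7), /ɣ/ is a voiced fricative (sonority 4).
Coda profile 9-7-4 — falls from the nucleus.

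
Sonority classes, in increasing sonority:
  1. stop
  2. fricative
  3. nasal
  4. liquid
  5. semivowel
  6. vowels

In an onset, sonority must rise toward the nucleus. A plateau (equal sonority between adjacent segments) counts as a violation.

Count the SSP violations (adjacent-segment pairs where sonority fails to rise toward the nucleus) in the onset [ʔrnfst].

/ʔ/: stop = 1.
/r/: liquid = 4.
/n/: nasal = 3.
/f/: fricative = 2.
/s/: fricative = 2.
/t/: stop = 1.
/ʔ/→/r/: 1→4 (rises) — ok.
/r/→/n/: 4→3 (does not rise) — violation.
/n/→/f/: 3→2 (does not rise) — violation.
/f/→/s/: 2→2 (plateau) — violation.
/s/→/t/: 2→1 (does not rise) — violation.

4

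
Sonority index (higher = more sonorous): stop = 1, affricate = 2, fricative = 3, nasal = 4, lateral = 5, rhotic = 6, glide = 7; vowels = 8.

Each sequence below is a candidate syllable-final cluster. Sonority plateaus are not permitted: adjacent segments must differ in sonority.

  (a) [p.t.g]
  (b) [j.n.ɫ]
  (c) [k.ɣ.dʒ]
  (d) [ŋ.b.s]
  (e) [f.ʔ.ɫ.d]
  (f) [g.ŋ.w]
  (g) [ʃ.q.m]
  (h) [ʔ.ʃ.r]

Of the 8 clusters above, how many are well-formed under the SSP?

0

(a) sonority 1-1-1: ill-formed.
(b) sonority 7-4-5: ill-formed.
(c) sonority 1-3-2: ill-formed.
(d) sonority 4-1-3: ill-formed.
(e) sonority 3-1-5-1: ill-formed.
(f) sonority 1-4-7: ill-formed.
(g) sonority 3-1-4: ill-formed.
(h) sonority 1-3-6: ill-formed.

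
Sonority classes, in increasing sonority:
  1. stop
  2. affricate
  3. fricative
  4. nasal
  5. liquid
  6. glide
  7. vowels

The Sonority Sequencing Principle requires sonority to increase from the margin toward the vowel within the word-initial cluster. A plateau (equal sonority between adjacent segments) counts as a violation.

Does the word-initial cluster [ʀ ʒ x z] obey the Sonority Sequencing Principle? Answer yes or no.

no

/ʀ/: liquid = 5.
/ʒ/: fricative = 3.
/x/: fricative = 3.
/z/: fricative = 3.
The profile is 5-3-3-3. Between /ʀ/ (5) and /ʒ/ (3) sonority does not rise, so the cluster violates the SSP.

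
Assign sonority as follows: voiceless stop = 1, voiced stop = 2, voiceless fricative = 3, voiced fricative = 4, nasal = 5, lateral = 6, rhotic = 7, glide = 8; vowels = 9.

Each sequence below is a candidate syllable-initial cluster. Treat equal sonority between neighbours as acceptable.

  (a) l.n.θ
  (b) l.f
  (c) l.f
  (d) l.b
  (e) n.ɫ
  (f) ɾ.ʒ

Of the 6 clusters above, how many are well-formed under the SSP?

1

(a) 6-5-3 → violates
(b) 6-3 → violates
(c) 6-3 → violates
(d) 6-2 → violates
(e) 5-6 → obeys
(f) 7-4 → violates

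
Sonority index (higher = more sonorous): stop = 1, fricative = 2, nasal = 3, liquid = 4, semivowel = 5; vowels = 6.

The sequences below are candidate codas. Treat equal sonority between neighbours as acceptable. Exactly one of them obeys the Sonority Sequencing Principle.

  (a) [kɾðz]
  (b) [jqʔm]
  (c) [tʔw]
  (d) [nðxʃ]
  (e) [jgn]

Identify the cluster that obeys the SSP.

(a) [kɾðz]: profile 1-4-2-2 — violates.
(b) [jqʔm]: profile 5-1-1-3 — violates.
(c) [tʔw]: profile 1-1-5 — violates.
(d) [nðxʃ]: profile 3-2-2-2 — obeys.
(e) [jgn]: profile 5-1-3 — violates.

d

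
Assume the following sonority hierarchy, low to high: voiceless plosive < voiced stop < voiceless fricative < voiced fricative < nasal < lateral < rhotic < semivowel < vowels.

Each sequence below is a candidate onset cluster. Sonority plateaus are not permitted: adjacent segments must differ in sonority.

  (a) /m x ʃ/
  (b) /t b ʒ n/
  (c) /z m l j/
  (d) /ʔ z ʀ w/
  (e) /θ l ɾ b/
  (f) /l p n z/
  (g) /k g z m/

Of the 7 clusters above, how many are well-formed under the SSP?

(a) sonority 5-3-3: ill-formed.
(b) sonority 1-2-4-5: well-formed.
(c) sonority 4-5-6-8: well-formed.
(d) sonority 1-4-7-8: well-formed.
(e) sonority 3-6-7-2: ill-formed.
(f) sonority 6-1-5-4: ill-formed.
(g) sonority 1-2-4-5: well-formed.

4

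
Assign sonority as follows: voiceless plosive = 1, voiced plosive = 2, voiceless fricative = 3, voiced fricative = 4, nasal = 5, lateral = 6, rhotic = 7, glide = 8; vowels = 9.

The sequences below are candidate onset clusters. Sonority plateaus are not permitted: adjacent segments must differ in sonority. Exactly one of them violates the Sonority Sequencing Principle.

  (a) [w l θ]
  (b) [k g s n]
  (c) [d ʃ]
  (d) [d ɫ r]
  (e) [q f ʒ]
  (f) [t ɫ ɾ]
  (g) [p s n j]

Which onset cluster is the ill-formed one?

(a) sonority 8-6-3: ill-formed.
(b) sonority 1-2-3-5: well-formed.
(c) sonority 2-3: well-formed.
(d) sonority 2-6-7: well-formed.
(e) sonority 1-3-4: well-formed.
(f) sonority 1-6-7: well-formed.
(g) sonority 1-3-5-8: well-formed.

a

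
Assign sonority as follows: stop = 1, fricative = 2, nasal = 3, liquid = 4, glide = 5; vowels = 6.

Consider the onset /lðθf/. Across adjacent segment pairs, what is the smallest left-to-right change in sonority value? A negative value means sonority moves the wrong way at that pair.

/l/: liquid = 4.
/ð/: fricative = 2.
/θ/: fricative = 2.
/f/: fricative = 2.
/l/→/ð/: change -2.
/ð/→/θ/: change +0.
/θ/→/f/: change +0.
Minimum = -2.

-2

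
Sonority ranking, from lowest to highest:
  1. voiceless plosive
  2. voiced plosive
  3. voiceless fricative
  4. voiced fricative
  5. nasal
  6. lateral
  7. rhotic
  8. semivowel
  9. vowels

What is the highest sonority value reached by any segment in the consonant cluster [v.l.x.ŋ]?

/v/: voiced fricative = 4.
/l/: lateral = 6.
/x/: voiceless fricative = 3.
/ŋ/: nasal = 5.
The maximum is 6.

6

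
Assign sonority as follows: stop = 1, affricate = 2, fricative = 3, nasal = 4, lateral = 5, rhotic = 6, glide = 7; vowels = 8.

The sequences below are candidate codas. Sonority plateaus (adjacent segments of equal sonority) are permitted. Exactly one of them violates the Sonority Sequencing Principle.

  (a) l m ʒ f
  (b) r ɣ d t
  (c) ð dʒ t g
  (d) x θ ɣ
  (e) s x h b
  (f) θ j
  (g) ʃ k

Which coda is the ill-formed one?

(a) l m ʒ f: profile 5-4-3-3 — obeys.
(b) r ɣ d t: profile 6-3-1-1 — obeys.
(c) ð dʒ t g: profile 3-2-1-1 — obeys.
(d) x θ ɣ: profile 3-3-3 — obeys.
(e) s x h b: profile 3-3-3-1 — obeys.
(f) θ j: profile 3-7 — violates.
(g) ʃ k: profile 3-1 — obeys.

f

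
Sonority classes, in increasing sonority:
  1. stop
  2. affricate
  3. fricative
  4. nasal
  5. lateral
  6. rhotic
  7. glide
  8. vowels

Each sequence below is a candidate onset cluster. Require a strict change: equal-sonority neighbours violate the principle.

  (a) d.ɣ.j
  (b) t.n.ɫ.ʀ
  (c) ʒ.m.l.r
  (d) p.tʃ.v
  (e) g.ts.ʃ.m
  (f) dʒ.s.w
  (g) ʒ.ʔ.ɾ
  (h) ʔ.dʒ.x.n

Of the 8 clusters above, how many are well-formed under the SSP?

7

(a) sonority 1-3-7: well-formed.
(b) sonority 1-4-5-6: well-formed.
(c) sonority 3-4-5-6: well-formed.
(d) sonority 1-2-3: well-formed.
(e) sonority 1-2-3-4: well-formed.
(f) sonority 2-3-7: well-formed.
(g) sonority 3-1-6: ill-formed.
(h) sonority 1-2-3-4: well-formed.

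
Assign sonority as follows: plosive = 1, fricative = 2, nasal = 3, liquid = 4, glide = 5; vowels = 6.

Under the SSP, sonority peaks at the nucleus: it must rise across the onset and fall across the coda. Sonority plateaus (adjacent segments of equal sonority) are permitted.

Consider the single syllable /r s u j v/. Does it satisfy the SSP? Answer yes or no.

Onset: /r/ is a liquid (sonority 4), /s/ is a fricative (sonority 2); then the nucleus /u/ (sonority 6).
Onset profile 4-2-6 — does not rise throughout.
Coda: /j/ is a glide (sonority 5), /v/ is a fricative (sonority 2).
Coda profile 6-5-2 — falls from the nucleus.

no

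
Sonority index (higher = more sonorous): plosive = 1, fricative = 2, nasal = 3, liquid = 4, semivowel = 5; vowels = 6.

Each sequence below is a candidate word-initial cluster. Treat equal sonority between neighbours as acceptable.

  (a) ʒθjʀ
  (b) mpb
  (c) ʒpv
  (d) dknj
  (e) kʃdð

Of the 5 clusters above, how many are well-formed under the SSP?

1

(a) ʒθjʀ: profile 2-2-5-4 — violates.
(b) mpb: profile 3-1-1 — violates.
(c) ʒpv: profile 2-1-2 — violates.
(d) dknj: profile 1-1-3-5 — obeys.
(e) kʃdð: profile 1-2-1-2 — violates.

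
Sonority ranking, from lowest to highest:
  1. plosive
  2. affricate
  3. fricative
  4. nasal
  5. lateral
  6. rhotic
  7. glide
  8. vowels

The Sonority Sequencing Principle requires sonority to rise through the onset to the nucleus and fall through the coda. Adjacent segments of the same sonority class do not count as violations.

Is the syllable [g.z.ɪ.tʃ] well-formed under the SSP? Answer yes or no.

yes

Onset: /g/ is a plosive (sonority 1), /z/ is a fricative (sonority 3); then the nucleus /ɪ/ (sonority 8).
Onset profile 1-3-8 — rises to the nucleus.
Coda: /tʃ/ is an affricate (sonority 2).
Coda profile 8-2 — falls from the nucleus.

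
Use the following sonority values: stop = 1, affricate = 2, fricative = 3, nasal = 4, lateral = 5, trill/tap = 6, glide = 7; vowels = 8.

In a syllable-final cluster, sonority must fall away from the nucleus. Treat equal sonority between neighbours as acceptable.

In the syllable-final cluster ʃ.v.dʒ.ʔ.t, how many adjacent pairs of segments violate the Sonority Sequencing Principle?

0

/ʃ/ is a fricative (sonority 3).
/v/ is a fricative (sonority 3).
/dʒ/ is an affricate (sonority 2).
/ʔ/ is a stop (sonority 1).
/t/ is a stop (sonority 1).
/ʃ/→/v/: 3→3 (plateau, allowed) — ok.
/v/→/dʒ/: 3→2 (falls) — ok.
/dʒ/→/ʔ/: 2→1 (falls) — ok.
/ʔ/→/t/: 1→1 (plateau, allowed) — ok.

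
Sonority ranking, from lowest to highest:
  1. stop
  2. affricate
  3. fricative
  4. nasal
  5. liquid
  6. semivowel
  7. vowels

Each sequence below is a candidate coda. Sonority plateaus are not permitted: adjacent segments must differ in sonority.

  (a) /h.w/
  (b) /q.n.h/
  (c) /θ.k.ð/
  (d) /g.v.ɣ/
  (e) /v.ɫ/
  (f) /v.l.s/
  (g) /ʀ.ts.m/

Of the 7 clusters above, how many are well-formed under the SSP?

0

(a) 3-6 → violates
(b) 1-4-3 → violates
(c) 3-1-3 → violates
(d) 1-3-3 → violates
(e) 3-5 → violates
(f) 3-5-3 → violates
(g) 5-2-4 → violates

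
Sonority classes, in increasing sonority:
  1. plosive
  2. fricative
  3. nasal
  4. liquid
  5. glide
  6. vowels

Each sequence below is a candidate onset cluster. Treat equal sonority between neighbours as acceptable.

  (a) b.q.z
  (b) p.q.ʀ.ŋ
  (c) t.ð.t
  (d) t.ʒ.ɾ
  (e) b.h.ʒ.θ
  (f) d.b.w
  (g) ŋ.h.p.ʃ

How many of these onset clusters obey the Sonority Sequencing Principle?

4

(a) b.q.z: profile 1-1-2 — obeys.
(b) p.q.ʀ.ŋ: profile 1-1-4-3 — violates.
(c) t.ð.t: profile 1-2-1 — violates.
(d) t.ʒ.ɾ: profile 1-2-4 — obeys.
(e) b.h.ʒ.θ: profile 1-2-2-2 — obeys.
(f) d.b.w: profile 1-1-5 — obeys.
(g) ŋ.h.p.ʃ: profile 3-2-1-2 — violates.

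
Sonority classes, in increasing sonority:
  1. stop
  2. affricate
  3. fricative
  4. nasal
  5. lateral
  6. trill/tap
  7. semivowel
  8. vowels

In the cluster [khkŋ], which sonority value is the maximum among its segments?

/k/ — stop, sonority 1.
/h/ — fricative, sonority 3.
/k/ — stop, sonority 1.
/ŋ/ — nasal, sonority 4.
The maximum is 4.

4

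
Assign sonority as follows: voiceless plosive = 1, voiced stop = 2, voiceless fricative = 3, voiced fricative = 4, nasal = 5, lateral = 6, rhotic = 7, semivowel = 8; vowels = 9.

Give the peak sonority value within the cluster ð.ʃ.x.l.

/ð/: voiced fricative = 4.
/ʃ/: voiceless fricative = 3.
/x/: voiceless fricative = 3.
/l/: lateral = 6.
The maximum is 6.

6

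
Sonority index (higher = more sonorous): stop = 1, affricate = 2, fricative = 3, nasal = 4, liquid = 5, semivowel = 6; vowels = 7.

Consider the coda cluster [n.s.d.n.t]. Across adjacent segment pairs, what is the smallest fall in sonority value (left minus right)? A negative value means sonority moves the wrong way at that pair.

/n/ — nasal, sonority 4.
/s/ — fricative, sonority 3.
/d/ — stop, sonority 1.
/n/ — nasal, sonority 4.
/t/ — stop, sonority 1.
/n/→/s/: change +1.
/s/→/d/: change +2.
/d/→/n/: change -3.
/n/→/t/: change +3.
Minimum = -3.

-3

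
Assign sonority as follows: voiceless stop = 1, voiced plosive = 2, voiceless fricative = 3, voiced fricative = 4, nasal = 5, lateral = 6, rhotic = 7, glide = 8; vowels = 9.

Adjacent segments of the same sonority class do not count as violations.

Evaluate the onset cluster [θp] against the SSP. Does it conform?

/θ/: voiceless fricative = 3.
/p/: voiceless stop = 1.
The profile is 3-1. Between /θ/ (3) and /p/ (1) sonority does not rise, so the cluster violates the SSP.

no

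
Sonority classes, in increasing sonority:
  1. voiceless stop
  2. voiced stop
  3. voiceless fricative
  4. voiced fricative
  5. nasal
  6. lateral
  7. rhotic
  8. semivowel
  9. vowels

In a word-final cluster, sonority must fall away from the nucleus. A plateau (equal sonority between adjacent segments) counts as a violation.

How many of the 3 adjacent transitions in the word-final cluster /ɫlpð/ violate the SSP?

/ɫ/ is a lateral (sonority 6).
/l/ is a lateral (sonority 6).
/p/ is a voiceless stop (sonority 1).
/ð/ is a voiced fricative (sonority 4).
/ɫ/→/l/: 6→6 (plateau) — violation.
/l/→/p/: 6→1 (falls) — ok.
/p/→/ð/: 1→4 (does not fall) — violation.

2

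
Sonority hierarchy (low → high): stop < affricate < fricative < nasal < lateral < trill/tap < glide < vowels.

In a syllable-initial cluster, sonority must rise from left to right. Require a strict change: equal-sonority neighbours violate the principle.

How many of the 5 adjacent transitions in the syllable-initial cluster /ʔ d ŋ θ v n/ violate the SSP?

3

/ʔ/ — stop, sonority 1.
/d/ — stop, sonority 1.
/ŋ/ — nasal, sonority 4.
/θ/ — fricative, sonority 3.
/v/ — fricative, sonority 3.
/n/ — nasal, sonority 4.
/ʔ/→/d/: 1→1 (plateau) — violation.
/d/→/ŋ/: 1→4 (rises) — ok.
/ŋ/→/θ/: 4→3 (does not rise) — violation.
/θ/→/v/: 3→3 (plateau) — violation.
/v/→/n/: 3→4 (rises) — ok.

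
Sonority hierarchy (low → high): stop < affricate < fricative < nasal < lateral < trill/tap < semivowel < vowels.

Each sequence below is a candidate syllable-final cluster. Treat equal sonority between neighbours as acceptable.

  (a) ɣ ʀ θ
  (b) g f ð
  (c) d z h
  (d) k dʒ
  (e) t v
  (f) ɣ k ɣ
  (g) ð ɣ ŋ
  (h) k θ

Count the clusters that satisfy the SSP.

0

(a) ɣ ʀ θ: profile 3-6-3 — violates.
(b) g f ð: profile 1-3-3 — violates.
(c) d z h: profile 1-3-3 — violates.
(d) k dʒ: profile 1-2 — violates.
(e) t v: profile 1-3 — violates.
(f) ɣ k ɣ: profile 3-1-3 — violates.
(g) ð ɣ ŋ: profile 3-3-4 — violates.
(h) k θ: profile 1-3 — violates.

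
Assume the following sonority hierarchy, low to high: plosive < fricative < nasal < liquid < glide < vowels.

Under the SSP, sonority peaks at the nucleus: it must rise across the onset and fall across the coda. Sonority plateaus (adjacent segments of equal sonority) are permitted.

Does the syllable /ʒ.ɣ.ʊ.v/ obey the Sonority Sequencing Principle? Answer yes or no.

Onset: /ʒ/ is a fricative (sonority 2), /ɣ/ is a fricative (sonority 2); then the nucleus /ʊ/ (sonority 6).
Onset profile 2-2-6 — rises to the nucleus.
Coda: /v/ is a fricative (sonority 2).
Coda profile 6-2 — falls from the nucleus.

yes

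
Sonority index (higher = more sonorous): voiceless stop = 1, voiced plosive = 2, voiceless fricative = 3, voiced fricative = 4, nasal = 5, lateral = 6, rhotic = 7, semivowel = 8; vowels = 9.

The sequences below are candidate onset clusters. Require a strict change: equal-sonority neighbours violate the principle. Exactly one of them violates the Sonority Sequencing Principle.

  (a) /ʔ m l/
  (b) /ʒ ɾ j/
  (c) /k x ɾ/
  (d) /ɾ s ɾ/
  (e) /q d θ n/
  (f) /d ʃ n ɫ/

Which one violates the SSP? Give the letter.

d

(a) /ʔ m l/: profile 1-5-6 — obeys.
(b) /ʒ ɾ j/: profile 4-7-8 — obeys.
(c) /k x ɾ/: profile 1-3-7 — obeys.
(d) /ɾ s ɾ/: profile 7-3-7 — violates.
(e) /q d θ n/: profile 1-2-3-5 — obeys.
(f) /d ʃ n ɫ/: profile 2-3-5-6 — obeys.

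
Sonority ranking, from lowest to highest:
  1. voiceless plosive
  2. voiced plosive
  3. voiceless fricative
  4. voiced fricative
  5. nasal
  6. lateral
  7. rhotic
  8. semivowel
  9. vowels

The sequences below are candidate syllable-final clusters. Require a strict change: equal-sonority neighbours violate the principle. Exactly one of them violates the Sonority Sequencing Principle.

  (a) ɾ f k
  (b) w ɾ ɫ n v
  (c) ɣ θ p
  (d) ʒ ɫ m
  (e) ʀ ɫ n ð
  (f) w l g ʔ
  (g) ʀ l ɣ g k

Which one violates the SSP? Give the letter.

d

(a) ɾ f k: profile 7-3-1 — obeys.
(b) w ɾ ɫ n v: profile 8-7-6-5-4 — obeys.
(c) ɣ θ p: profile 4-3-1 — obeys.
(d) ʒ ɫ m: profile 4-6-5 — violates.
(e) ʀ ɫ n ð: profile 7-6-5-4 — obeys.
(f) w l g ʔ: profile 8-6-2-1 — obeys.
(g) ʀ l ɣ g k: profile 7-6-4-2-1 — obeys.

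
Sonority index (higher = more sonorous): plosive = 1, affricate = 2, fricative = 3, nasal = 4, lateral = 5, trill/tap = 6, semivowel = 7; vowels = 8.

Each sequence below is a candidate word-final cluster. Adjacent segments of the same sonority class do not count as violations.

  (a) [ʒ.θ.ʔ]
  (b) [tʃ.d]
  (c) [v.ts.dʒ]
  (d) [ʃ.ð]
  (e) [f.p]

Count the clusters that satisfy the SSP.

5

(a) sonority 3-3-1: well-formed.
(b) sonority 2-1: well-formed.
(c) sonority 3-2-2: well-formed.
(d) sonority 3-3: well-formed.
(e) sonority 3-1: well-formed.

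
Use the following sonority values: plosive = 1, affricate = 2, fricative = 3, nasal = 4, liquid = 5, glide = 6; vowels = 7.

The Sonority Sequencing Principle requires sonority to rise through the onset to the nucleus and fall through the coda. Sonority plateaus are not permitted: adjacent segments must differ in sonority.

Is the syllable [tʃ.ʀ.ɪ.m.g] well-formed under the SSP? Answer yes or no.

yes

Onset: /tʃ/ is an affricate (sonority 2), /ʀ/ is a liquid (sonority 5); then the nucleus /ɪ/ (sonority 7).
Onset profile 2-5-7 — rises to the nucleus.
Coda: /m/ is a nasal (sonority 4), /g/ is a plosive (sonority 1).
Coda profile 7-4-1 — falls from the nucleus.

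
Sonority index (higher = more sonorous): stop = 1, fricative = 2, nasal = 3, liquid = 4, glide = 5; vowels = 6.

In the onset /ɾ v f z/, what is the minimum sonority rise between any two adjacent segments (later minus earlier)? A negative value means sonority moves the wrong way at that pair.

-2

/ɾ/: liquid = 4.
/v/: fricative = 2.
/f/: fricative = 2.
/z/: fricative = 2.
/ɾ/→/v/: change -2.
/v/→/f/: change +0.
/f/→/z/: change +0.
Minimum = -2.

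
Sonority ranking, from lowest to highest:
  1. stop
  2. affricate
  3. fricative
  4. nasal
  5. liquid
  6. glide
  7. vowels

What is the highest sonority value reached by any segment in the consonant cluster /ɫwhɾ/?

6

/ɫ/ is a liquid (sonority 5).
/w/ is a glide (sonority 6).
/h/ is a fricative (sonority 3).
/ɾ/ is a liquid (sonority 5).
The maximum is 6.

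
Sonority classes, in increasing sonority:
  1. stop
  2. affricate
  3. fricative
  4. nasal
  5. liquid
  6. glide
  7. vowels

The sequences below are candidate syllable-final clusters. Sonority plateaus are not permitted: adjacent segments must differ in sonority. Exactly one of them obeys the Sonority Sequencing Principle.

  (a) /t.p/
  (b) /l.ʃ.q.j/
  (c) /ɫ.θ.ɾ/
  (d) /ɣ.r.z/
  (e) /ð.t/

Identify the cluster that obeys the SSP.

(a) 1-1 → violates
(b) 5-3-1-6 → violates
(c) 5-3-5 → violates
(d) 3-5-3 → violates
(e) 3-1 → obeys

e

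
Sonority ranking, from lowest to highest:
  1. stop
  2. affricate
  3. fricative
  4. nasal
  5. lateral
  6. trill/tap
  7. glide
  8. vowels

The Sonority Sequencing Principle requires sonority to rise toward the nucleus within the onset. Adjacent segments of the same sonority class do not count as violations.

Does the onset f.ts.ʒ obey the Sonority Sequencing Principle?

/f/: fricative = 3.
/ts/: affricate = 2.
/ʒ/: fricative = 3.
The profile is 3-2-3. Between /f/ (3) and /ts/ (2) sonority does not rise, so the cluster violates the SSP.

no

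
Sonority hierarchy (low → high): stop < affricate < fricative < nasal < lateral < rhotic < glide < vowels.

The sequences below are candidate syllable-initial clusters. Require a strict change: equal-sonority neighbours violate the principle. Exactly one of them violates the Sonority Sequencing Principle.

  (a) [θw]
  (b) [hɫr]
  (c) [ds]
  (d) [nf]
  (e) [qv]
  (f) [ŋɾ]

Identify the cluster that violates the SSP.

d

(a) sonority 3-7: well-formed.
(b) sonority 3-5-6: well-formed.
(c) sonority 1-3: well-formed.
(d) sonority 4-3: ill-formed.
(e) sonority 1-3: well-formed.
(f) sonority 4-6: well-formed.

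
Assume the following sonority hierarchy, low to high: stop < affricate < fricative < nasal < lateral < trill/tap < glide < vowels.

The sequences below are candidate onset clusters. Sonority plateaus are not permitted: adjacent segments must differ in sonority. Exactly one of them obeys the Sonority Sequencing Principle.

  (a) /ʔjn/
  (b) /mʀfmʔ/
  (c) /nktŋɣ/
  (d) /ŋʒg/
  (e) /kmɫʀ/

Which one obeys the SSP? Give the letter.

(a) sonority 1-7-4: ill-formed.
(b) sonority 4-6-3-4-1: ill-formed.
(c) sonority 4-1-1-4-3: ill-formed.
(d) sonority 4-3-1: ill-formed.
(e) sonority 1-4-5-6: well-formed.

e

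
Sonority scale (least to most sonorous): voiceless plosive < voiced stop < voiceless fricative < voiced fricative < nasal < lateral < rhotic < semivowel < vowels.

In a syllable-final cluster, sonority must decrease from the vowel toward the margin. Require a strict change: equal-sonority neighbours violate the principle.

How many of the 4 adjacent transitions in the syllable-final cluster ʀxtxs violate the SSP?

2

/ʀ/ — rhotic, sonority 7.
/x/ — voiceless fricative, sonority 3.
/t/ — voiceless plosive, sonority 1.
/x/ — voiceless fricative, sonority 3.
/s/ — voiceless fricative, sonority 3.
/ʀ/→/x/: 7→3 (falls) — ok.
/x/→/t/: 3→1 (falls) — ok.
/t/→/x/: 1→3 (does not fall) — violation.
/x/→/s/: 3→3 (plateau) — violation.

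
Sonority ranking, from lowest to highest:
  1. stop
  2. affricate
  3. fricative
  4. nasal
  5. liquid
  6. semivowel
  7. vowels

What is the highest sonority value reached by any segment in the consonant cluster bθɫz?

/b/ — stop, sonority 1.
/θ/ — fricative, sonority 3.
/ɫ/ — liquid, sonority 5.
/z/ — fricative, sonority 3.
The maximum is 5.

5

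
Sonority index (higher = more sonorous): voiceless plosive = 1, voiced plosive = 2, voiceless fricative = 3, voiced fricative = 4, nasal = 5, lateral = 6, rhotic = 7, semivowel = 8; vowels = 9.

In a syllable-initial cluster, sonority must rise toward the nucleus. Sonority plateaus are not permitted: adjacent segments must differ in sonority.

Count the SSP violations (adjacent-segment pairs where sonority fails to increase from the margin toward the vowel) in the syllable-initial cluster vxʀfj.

2

/v/: voiced fricative = 4.
/x/: voiceless fricative = 3.
/ʀ/: rhotic = 7.
/f/: voiceless fricative = 3.
/j/: semivowel = 8.
/v/→/x/: 4→3 (does not rise) — violation.
/x/→/ʀ/: 3→7 (rises) — ok.
/ʀ/→/f/: 7→3 (does not rise) — violation.
/f/→/j/: 3→8 (rises) — ok.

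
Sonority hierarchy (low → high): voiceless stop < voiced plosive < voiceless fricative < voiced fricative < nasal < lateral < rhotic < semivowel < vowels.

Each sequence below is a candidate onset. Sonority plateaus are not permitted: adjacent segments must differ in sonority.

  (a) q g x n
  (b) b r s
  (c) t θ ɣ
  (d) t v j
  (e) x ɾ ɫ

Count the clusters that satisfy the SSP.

(a) 1-2-3-5 → obeys
(b) 2-7-3 → violates
(c) 1-3-4 → obeys
(d) 1-4-8 → obeys
(e) 3-7-6 → violates

3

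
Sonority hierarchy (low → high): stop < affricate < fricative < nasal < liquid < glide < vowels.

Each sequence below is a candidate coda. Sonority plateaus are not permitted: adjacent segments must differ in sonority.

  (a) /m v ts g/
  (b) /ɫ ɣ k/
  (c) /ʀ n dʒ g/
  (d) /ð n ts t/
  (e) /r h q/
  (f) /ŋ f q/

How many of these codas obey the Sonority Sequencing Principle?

(a) sonority 4-3-2-1: well-formed.
(b) sonority 5-3-1: well-formed.
(c) sonority 5-4-2-1: well-formed.
(d) sonority 3-4-2-1: ill-formed.
(e) sonority 5-3-1: well-formed.
(f) sonority 4-3-1: well-formed.

5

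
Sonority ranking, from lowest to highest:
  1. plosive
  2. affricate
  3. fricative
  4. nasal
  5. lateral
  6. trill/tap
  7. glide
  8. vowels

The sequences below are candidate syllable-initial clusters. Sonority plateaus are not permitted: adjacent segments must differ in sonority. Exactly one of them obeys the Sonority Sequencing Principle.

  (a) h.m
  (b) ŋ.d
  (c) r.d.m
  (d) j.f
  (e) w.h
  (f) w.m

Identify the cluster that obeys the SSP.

(a) sonority 3-4: well-formed.
(b) sonority 4-1: ill-formed.
(c) sonority 6-1-4: ill-formed.
(d) sonority 7-3: ill-formed.
(e) sonority 7-3: ill-formed.
(f) sonority 7-4: ill-formed.

a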